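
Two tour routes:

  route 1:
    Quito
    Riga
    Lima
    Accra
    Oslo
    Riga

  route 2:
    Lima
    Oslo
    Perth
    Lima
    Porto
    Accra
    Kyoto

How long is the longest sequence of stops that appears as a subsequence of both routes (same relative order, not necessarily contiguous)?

Pick Lima at route 1[3]=route 2[4], then Accra at route 1[4]=route 2[6]; all 2 stops appear in both, in order. dp[6][7] = 2 confirms this is the maximum.

2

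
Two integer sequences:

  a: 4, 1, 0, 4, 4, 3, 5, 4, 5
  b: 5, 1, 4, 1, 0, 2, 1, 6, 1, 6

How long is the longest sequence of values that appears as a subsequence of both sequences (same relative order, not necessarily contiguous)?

Let dp[i][j] be the LCS length of the first i values of a and the first j values of b. dp[i][j] = dp[i-1][j-1]+1 when the i-th and j-th values match, else max(dp[i-1][j], dp[i][j-1]).
    ·  5  1  4  1  0  2  1  6  1  6
 ·  0  0  0  0  0  0  0  0  0  0  0
 4  0  0  0  1  1  1  1  1  1  1  1
 1  0  0  1  1  2  2  2  2  2  2  2
 0  0  0  1  1  2  3  3  3  3  3  3
 4  0  0  1  2  2  3  3  3  3  3  3
 4  0  0  1  2  2  3  3  3  3  3  3
 3  0  0  1  2  2  3  3  3  3  3  3
 5  0  1  1  2  2  3  3  3  3  3  3
 4  0  1  1  2  2  3  3  3  3  3  3
 5  0  1  1  2  2  3  3  3  3  3  3
dp[9][10] = 3. One LCS (by backtracking along matches): 4, 1, 0.

3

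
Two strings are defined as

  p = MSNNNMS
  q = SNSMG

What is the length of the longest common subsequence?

3

Taking S [2,1]; then N [3,2]; then M [6,4] gives a common subsequence of length 3. The LCS DP gives dp[7][5] = 3, so this is optimal.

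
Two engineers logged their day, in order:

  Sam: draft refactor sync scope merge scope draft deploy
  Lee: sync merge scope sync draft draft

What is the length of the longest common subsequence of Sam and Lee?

4

Pick sync (Sam #3, Lee #1), then merge (Sam #5, Lee #2), then scope (Sam #6, Lee #3), then draft (Sam #7, Lee #6); all 4 tasks appear in both, in order. The LCS DP gives dp[8][6] = 4, so this is optimal.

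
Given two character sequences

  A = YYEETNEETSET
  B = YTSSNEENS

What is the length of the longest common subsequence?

6

Let dp[i][j] be the LCS length of the first i characters of A and the first j characters of B. dp[i][j] = dp[i-1][j-1]+1 when the i-th and j-th characters match, else max(dp[i-1][j], dp[i][j-1]).
    ·  Y  T  S  S  N  E  E  N  S
 ·  0  0  0  0  0  0  0  0  0  0
 Y  0  1  1  1  1  1  1  1  1  1
 Y  0  1  1  1  1  1  1  1  1  1
 E  0  1  1  1  1  1  2  2  2  2
 E  0  1  1  1  1  1  2  3  3  3
 T  0  1  2  2  2  2  2  3  3  3
 N  0  1  2  2  2  3  3  3  4  4
 E  0  1  2  2  2  3  4  4  4  4
 E  0  1  2  2  2  3  4  5  5  5
 T  0  1  2  2  2  3  4  5  5  5
 S  0  1  2  3  3  3  4  5  5  6
 E  0  1  2  3  3  3  4  5  5  6
 T  0  1  2  3  3  3  4  5  5  6
dp[12][9] = 6. One LCS (by backtracking along matches): YTNEES.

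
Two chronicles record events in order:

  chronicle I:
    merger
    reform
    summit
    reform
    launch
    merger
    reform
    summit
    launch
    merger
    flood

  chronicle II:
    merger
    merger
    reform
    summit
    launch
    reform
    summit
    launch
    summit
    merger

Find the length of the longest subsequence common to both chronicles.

Pick merger [1,2], then reform [2,3], then summit [3,4], then launch [5,5], then reform [7,6], then summit [8,7], then launch [9,8], then merger [10,10]; all 8 events appear in both, in order, and the DP table's final entry dp[11][10] is also 8, so no common subsequence is longer.

8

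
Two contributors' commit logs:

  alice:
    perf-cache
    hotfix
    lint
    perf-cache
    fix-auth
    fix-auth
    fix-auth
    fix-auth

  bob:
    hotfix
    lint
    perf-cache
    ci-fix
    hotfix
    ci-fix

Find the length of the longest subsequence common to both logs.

Taking hotfix (alice #2, bob #1), lint (alice #3, bob #2), perf-cache (alice #4, bob #3) gives a common subsequence of length 3. dp[8][6] = 3 confirms this is the maximum.

3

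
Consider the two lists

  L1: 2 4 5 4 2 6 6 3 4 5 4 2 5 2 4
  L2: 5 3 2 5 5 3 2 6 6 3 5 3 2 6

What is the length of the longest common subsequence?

8

Match 2 at L1[1]=L2[3], 5 at L1[3]=L2[5], 2 at L1[5]=L2[7], 6 at L1[6]=L2[8], 6 at L1[7]=L2[9], 3 at L1[8]=L2[10], 5 at L1[10]=L2[11], 2 at L1[12]=L2[13] — 8 values in the same relative order in both, and the DP table's final entry dp[15][14] is also 8, so no common subsequence is longer.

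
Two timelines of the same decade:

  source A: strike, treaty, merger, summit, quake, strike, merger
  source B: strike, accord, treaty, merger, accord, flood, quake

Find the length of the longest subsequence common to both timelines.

4

Taking strike [1,1], treaty [2,3], merger [3,4], quake [5,7] gives a common subsequence of length 4. Since dp[7][7] = 4, nothing longer is possible.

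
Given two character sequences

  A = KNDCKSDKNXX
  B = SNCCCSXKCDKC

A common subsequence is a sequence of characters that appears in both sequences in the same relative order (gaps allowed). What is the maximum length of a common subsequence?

Match N at A[2]=B[2] → C at A[4]=B[5] → K at A[5]=B[8] → D at A[7]=B[10] → K at A[8]=B[11] — 5 characters in the same relative order in both. Since dp[11][12] = 5, nothing longer is possible.

5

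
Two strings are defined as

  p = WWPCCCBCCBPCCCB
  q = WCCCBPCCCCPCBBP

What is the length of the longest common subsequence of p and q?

Pick W [2,1] → C [4,2] → C [5,3] → C [6,4] → B [7,5] → C [8,7] → C [9,8] → C [12,9] → C [13,10] → C [14,12] → B [15,14]; all 11 characters appear in both, in order. The LCS DP gives dp[15][15] = 11, so this is optimal.

11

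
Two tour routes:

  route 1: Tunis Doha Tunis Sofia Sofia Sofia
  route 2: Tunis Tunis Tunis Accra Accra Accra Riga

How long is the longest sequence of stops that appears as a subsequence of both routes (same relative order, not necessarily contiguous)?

Taking Tunis at route 1[1]=route 2[2], then Tunis at route 1[3]=route 2[3] gives a common subsequence of length 2. Since dp[6][7] = 2, nothing longer is possible.

2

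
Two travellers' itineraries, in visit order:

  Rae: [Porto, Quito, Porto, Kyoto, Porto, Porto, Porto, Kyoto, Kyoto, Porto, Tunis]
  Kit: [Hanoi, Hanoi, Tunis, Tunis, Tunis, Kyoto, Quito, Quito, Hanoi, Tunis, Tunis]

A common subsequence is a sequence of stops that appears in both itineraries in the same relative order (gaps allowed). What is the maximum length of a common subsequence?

One common subsequence of length 2: Quito at Rae[2]=Kit[8]; then Tunis at Rae[11]=Kit[11], and the DP table's final entry dp[11][11] is also 2, so no common subsequence is longer.

2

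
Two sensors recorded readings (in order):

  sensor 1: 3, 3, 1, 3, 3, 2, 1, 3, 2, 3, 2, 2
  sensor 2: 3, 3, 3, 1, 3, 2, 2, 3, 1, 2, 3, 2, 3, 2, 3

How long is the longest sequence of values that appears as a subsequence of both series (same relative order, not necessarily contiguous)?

Match 3 (sensor 1 #1, sensor 2 #2), 3 (sensor 1 #2, sensor 2 #3), 1 (sensor 1 #3, sensor 2 #4), 3 (sensor 1 #4, sensor 2 #5), 3 (sensor 1 #5, sensor 2 #8), 2 (sensor 1 #6, sensor 2 #10), 3 (sensor 1 #8, sensor 2 #11), 2 (sensor 1 #9, sensor 2 #12), 3 (sensor 1 #10, sensor 2 #13), 2 (sensor 1 #11, sensor 2 #14) — 10 values in the same relative order in both. Since dp[12][15] = 10, nothing longer is possible.

10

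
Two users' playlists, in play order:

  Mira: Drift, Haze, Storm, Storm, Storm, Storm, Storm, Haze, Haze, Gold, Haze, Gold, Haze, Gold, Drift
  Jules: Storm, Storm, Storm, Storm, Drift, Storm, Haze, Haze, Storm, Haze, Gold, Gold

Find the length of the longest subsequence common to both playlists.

Taking Storm [3,1], then Storm [4,2], then Storm [5,3], then Storm [6,4], then Storm [7,6], then Haze [8,7], then Haze [9,8], then Haze [11,10], then Gold [12,11], then Gold [14,12] gives a common subsequence of length 10, and the DP table's final entry dp[15][12] is also 10, so no common subsequence is longer.

10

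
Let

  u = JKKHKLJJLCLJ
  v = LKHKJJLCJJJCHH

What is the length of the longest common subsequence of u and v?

8

Taking K (u #3, v #2), then H (u #4, v #3), then K (u #5, v #4), then J (u #7, v #5), then J (u #8, v #6), then L (u #9, v #7), then C (u #10, v #8), then J (u #12, v #11) gives a common subsequence of length 8. Since dp[12][14] = 8, nothing longer is possible.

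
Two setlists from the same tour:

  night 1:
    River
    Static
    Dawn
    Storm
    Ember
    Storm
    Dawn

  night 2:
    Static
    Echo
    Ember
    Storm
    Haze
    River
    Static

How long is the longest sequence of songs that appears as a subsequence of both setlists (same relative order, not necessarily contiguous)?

3

Taking Static (night 1 #2, night 2 #1), then Ember (night 1 #5, night 2 #3), then Storm (night 1 #6, night 2 #4) gives a common subsequence of length 3. The LCS DP gives dp[7][7] = 3, so this is optimal.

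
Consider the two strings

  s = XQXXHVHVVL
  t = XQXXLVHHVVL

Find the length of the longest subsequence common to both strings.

9

Pick X at s[1]=t[1], Q at s[2]=t[2], X at s[3]=t[3], X at s[4]=t[4], H at s[5]=t[7], H at s[7]=t[8], V at s[8]=t[9], V at s[9]=t[10], L at s[10]=t[11]; all 9 characters appear in both, in order. The LCS DP gives dp[10][11] = 9, so this is optimal.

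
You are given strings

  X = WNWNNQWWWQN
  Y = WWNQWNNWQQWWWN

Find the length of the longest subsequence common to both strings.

Pick W at X[1]=Y[2], then N at X[2]=Y[3], then W at X[3]=Y[5], then N at X[4]=Y[6], then N at X[5]=Y[7], then Q at X[6]=Y[10], then W at X[7]=Y[11], then W at X[8]=Y[12], then W at X[9]=Y[13], then N at X[11]=Y[14]; all 10 characters appear in both, in order. dp[11][14] = 10 confirms this is the maximum.

10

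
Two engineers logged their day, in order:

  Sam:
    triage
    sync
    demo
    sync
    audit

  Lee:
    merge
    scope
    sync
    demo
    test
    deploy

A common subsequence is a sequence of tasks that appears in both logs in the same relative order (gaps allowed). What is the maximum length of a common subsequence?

One common subsequence of length 2: sync [2,3]; then demo [3,4]. dp[5][6] = 2 confirms this is the maximum.

2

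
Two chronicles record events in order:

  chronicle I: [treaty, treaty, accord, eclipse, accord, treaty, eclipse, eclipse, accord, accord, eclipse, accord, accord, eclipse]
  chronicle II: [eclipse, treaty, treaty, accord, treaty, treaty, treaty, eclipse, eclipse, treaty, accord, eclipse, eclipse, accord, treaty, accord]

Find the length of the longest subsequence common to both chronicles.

Match treaty (chronicle I #1, chronicle II #2), treaty (chronicle I #2, chronicle II #3), accord (chronicle I #3, chronicle II #4), treaty (chronicle I #6, chronicle II #7), eclipse (chronicle I #7, chronicle II #8), eclipse (chronicle I #8, chronicle II #9), accord (chronicle I #9, chronicle II #11), eclipse (chronicle I #11, chronicle II #13), accord (chronicle I #12, chronicle II #14), accord (chronicle I #13, chronicle II #16) — 10 events in the same relative order in both. dp[14][16] = 10 confirms this is the maximum.

10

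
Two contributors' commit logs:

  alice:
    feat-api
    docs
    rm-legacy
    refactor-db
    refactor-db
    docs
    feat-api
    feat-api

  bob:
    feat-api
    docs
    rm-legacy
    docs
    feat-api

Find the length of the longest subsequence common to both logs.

One common subsequence of length 5: feat-api (alice #1, bob #1), docs (alice #2, bob #2), rm-legacy (alice #3, bob #3), docs (alice #6, bob #4), feat-api (alice #8, bob #5). dp[8][5] = 5 confirms this is the maximum.

5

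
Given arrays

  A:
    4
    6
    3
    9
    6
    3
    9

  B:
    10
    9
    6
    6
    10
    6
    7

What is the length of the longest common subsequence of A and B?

Pick 6 [2,4]; then 6 [5,6]; all 2 values appear in both, in order, and the DP table's final entry dp[7][7] is also 2, so no common subsequence is longer.

2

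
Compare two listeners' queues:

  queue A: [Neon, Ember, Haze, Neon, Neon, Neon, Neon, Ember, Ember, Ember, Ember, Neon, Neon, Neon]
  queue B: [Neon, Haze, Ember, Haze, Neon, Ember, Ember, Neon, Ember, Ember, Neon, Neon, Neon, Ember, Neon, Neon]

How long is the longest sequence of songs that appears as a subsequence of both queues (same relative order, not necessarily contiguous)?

11

One common subsequence of length 11: Neon at queue A[1]=queue B[1] → Ember at queue A[2]=queue B[3] → Haze at queue A[3]=queue B[4] → Neon at queue A[7]=queue B[5] → Ember at queue A[8]=queue B[6] → Ember at queue A[9]=queue B[7] → Ember at queue A[10]=queue B[9] → Ember at queue A[11]=queue B[10] → Neon at queue A[12]=queue B[13] → Neon at queue A[13]=queue B[15] → Neon at queue A[14]=queue B[16]. Since dp[14][16] = 11, nothing longer is possible.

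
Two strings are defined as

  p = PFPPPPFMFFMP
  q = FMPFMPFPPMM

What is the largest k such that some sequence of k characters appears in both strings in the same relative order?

7

Let dp[i][j] be the LCS length of the first i characters of p and the first j characters of q. dp[i][j] = dp[i-1][j-1]+1 when the i-th and j-th characters match, else max(dp[i-1][j], dp[i][j-1]).
    ·  F  M  P  F  M  P  F  P  P  M  M
 ·  0  0  0  0  0  0  0  0  0  0  0  0
 P  0  0  0  1  1  1  1  1  1  1  1  1
 F  0  1  1  1  2  2  2  2  2  2  2  2
 P  0  1  1  2  2  2  3  3  3  3  3  3
 P  0  1  1  2  2  2  3  3  4  4  4  4
 P  0  1  1  2  2  2  3  3  4  5  5  5
 P  0  1  1  2  2  2  3  3  4  5  5  5
 F  0  1  1  2  3  3  3  4  4  5  5  5
 M  0  1  2  2  3  4  4  4  4  5  6  6
 F  0  1  2  2  3  4  4  5  5  5  6  6
 F  0  1  2  2  3  4  4  5  5  5  6  6
 M  0  1  2  2  3  4  4  5  5  5  6  7
 P  0  1  2  3  3  4  5  5  6  6  6  7
dp[12][11] = 7. One LCS (by backtracking along matches): PFPPPMM.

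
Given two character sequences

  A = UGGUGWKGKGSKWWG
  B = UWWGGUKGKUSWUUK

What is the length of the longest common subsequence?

Pick U [1,1] → G [2,4] → G [3,5] → U [4,6] → K [7,7] → G [8,8] → K [9,9] → S [11,11] → K [12,15]; all 9 characters appear in both, in order. dp[15][15] = 9 confirms this is the maximum.

9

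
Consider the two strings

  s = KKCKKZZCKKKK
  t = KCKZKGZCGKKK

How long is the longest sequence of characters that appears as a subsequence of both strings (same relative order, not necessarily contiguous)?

9

Pick K at s[2]=t[1] → C at s[3]=t[2] → K at s[4]=t[3] → K at s[5]=t[5] → Z at s[7]=t[7] → C at s[8]=t[8] → K at s[10]=t[10] → K at s[11]=t[11] → K at s[12]=t[12]; all 9 characters appear in both, in order. dp[12][12] = 9 confirms this is the maximum.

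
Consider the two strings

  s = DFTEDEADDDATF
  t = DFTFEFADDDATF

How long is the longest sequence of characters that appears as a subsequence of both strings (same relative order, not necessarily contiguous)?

Pick D [1,1], F [2,2], T [3,3], E [4,5], A [7,7], D [8,8], D [9,9], D [10,10], A [11,11], T [12,12], F [13,13]; all 11 characters appear in both, in order. Since dp[13][13] = 11, nothing longer is possible.

11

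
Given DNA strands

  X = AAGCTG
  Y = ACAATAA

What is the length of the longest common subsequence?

3

Pick A at X[1]=Y[3] → A at X[2]=Y[4] → T at X[5]=Y[5]; all 3 bases appear in both, in order. The LCS DP gives dp[6][7] = 3, so this is optimal.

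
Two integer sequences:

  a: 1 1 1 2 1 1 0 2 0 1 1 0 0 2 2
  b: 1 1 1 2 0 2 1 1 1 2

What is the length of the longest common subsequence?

9

Let dp[i][j] be the LCS length of the first i values of a and the first j values of b. dp[i][j] = dp[i-1][j-1]+1 when the i-th and j-th values match, else max(dp[i-1][j], dp[i][j-1]).
    ·  1  1  1  2  0  2  1  1  1  2
 ·  0  0  0  0  0  0  0  0  0  0  0
 1  0  1  1  1  1  1  1  1  1  1  1
 1  0  1  2  2  2  2  2  2  2  2  2
 1  0  1  2  3  3  3  3  3  3  3  3
 2  0  1  2  3  4  4  4  4  4  4  4
 1  0  1  2  3  4  4  4  5  5  5  5
 1  0  1  2  3  4  4  4  5  6  6  6
 0  0  1  2  3  4  5  5  5  6  6  6
 2  0  1  2  3  4  5  6  6  6  6  7
 0  0  1  2  3  4  5  6  6  6  6  7
 1  0  1  2  3  4  5  6  7  7  7  7
 1  0  1  2  3  4  5  6  7  8  8  8
 0  0  1  2  3  4  5  6  7  8  8  8
 0  0  1  2  3  4  5  6  7  8  8  8
 2  0  1  2  3  4  5  6  7  8  8  9
 2  0  1  2  3  4  5  6  7  8  8  9
dp[15][10] = 9. One LCS (by backtracking along matches): 1, 1, 1, 2, 0, 2, 1, 1, 2.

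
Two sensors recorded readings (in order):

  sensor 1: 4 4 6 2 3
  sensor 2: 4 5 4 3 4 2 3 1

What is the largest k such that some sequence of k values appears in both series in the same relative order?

4

Let dp[i][j] be the LCS length of the first i values of sensor 1 and the first j values of sensor 2. dp[i][j] = dp[i-1][j-1]+1 when the i-th and j-th values match, else max(dp[i-1][j], dp[i][j-1]).
    ·  4  5  4  3  4  2  3  1
 ·  0  0  0  0  0  0  0  0  0
 4  0  1  1  1  1  1  1  1  1
 4  0  1  1  2  2  2  2  2  2
 6  0  1  1  2  2  2  2  2  2
 2  0  1  1  2  2  2  3  3  3
 3  0  1  1  2  3  3  3  4  4
dp[5][8] = 4. One LCS (by backtracking along matches): 4, 4, 2, 3.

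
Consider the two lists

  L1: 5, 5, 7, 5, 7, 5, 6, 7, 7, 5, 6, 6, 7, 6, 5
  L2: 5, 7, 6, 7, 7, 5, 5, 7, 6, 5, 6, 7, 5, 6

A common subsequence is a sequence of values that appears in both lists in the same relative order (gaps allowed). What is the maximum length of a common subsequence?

10

Pick 5 [4,1]; then 7 [5,2]; then 6 [7,3]; then 7 [8,4]; then 7 [9,5]; then 5 [10,7]; then 6 [11,9]; then 6 [12,11]; then 7 [13,12]; then 6 [14,14]; all 10 values appear in both, in order. dp[15][14] = 10 confirms this is the maximum.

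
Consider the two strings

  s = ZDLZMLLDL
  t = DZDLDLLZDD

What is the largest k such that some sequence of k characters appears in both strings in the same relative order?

Taking Z (s #1, t #2) → D (s #2, t #3) → L (s #3, t #4) → L (s #6, t #6) → L (s #7, t #7) → D (s #8, t #10) gives a common subsequence of length 6. The LCS DP gives dp[9][10] = 6, so this is optimal.

6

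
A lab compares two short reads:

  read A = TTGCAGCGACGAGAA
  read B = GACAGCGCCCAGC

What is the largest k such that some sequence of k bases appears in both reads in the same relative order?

9

Pick G [3,1], then C [4,3], then A [5,4], then G [6,5], then C [7,6], then G [8,7], then C [10,10], then A [12,11], then G [13,12]; all 9 bases appear in both, in order. The LCS DP gives dp[15][13] = 9, so this is optimal.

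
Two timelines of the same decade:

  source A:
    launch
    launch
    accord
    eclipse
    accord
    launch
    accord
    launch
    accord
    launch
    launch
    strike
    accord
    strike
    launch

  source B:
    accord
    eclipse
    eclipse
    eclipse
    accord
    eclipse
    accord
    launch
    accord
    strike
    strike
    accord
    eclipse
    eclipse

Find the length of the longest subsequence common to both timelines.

8

One common subsequence of length 8: accord [3,1]; then eclipse [4,4]; then accord [5,5]; then accord [7,7]; then launch [8,8]; then accord [9,9]; then strike [12,11]; then accord [13,12]. dp[15][14] = 8 confirms this is the maximum.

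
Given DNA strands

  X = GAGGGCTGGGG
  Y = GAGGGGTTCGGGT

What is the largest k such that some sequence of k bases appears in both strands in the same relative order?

9

Taking G [1,1], then A [2,2], then G [3,4], then G [4,5], then G [5,6], then C [6,9], then G [8,10], then G [9,11], then G [10,12] gives a common subsequence of length 9, and the DP table's final entry dp[11][13] is also 9, so no common subsequence is longer.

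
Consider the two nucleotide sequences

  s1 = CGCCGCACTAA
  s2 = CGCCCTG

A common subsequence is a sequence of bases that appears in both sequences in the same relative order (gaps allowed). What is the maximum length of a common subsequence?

Match C [1,1]; then G [2,2]; then C [4,3]; then C [6,4]; then C [8,5]; then T [9,6] — 6 bases in the same relative order in both. The LCS DP gives dp[11][7] = 6, so this is optimal.

6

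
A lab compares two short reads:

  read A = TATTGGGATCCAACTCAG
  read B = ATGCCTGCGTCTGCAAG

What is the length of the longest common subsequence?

One common subsequence of length 11: A [2,1], then T [3,2], then T [4,6], then G [5,7], then G [7,9], then T [9,10], then C [10,11], then C [11,14], then A [13,15], then A [17,16], then G [18,17]. The LCS DP gives dp[18][17] = 11, so this is optimal.

11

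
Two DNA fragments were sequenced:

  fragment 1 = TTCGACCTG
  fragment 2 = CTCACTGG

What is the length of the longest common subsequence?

6

Taking T at fragment 1[2]=fragment 2[2] → C at fragment 1[3]=fragment 2[3] → A at fragment 1[5]=fragment 2[4] → C at fragment 1[7]=fragment 2[5] → T at fragment 1[8]=fragment 2[6] → G at fragment 1[9]=fragment 2[8] gives a common subsequence of length 6. dp[9][8] = 6 confirms this is the maximum.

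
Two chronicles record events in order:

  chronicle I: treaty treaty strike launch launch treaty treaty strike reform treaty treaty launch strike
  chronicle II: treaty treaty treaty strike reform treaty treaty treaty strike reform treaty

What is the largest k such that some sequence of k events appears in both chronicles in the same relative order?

Taking treaty at chronicle I[1]=chronicle II[2], then treaty at chronicle I[2]=chronicle II[3], then strike at chronicle I[3]=chronicle II[4], then treaty at chronicle I[6]=chronicle II[7], then treaty at chronicle I[7]=chronicle II[8], then strike at chronicle I[8]=chronicle II[9], then reform at chronicle I[9]=chronicle II[10], then treaty at chronicle I[11]=chronicle II[11] gives a common subsequence of length 8, and the DP table's final entry dp[13][11] is also 8, so no common subsequence is longer.

8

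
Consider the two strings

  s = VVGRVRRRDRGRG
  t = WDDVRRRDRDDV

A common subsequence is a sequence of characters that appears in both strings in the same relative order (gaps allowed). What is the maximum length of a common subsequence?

Pick V [2,4], R [4,5], R [6,6], R [7,7], R [8,9], D [9,11]; all 6 characters appear in both, in order. dp[13][12] = 6 confirms this is the maximum.

6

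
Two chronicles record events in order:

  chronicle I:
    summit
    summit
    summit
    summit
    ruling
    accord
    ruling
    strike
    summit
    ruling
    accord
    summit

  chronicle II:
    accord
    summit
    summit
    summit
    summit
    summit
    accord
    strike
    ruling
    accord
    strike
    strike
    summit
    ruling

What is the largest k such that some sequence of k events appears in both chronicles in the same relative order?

9

Taking summit (chronicle I #1, chronicle II #3) → summit (chronicle I #2, chronicle II #4) → summit (chronicle I #3, chronicle II #5) → summit (chronicle I #4, chronicle II #6) → ruling (chronicle I #5, chronicle II #9) → accord (chronicle I #6, chronicle II #10) → strike (chronicle I #8, chronicle II #12) → summit (chronicle I #9, chronicle II #13) → ruling (chronicle I #10, chronicle II #14) gives a common subsequence of length 9. Since dp[12][14] = 9, nothing longer is possible.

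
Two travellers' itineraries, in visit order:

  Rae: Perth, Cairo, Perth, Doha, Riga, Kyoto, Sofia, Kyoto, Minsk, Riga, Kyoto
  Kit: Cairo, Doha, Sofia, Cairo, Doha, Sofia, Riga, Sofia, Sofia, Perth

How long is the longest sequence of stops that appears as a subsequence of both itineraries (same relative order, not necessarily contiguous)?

4

Match Cairo (Rae #2, Kit #4) → Doha (Rae #4, Kit #5) → Riga (Rae #5, Kit #7) → Sofia (Rae #7, Kit #9) — 4 stops in the same relative order in both, and the DP table's final entry dp[11][10] is also 4, so no common subsequence is longer.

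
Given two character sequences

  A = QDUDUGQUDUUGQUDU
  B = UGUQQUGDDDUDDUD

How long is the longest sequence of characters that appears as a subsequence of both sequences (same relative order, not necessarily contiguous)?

8

Pick U at A[3]=B[1]; then U at A[5]=B[3]; then Q at A[7]=B[5]; then U at A[8]=B[6]; then D at A[9]=B[10]; then U at A[10]=B[11]; then U at A[14]=B[14]; then D at A[15]=B[15]; all 8 characters appear in both, in order. dp[16][15] = 8 confirms this is the maximum.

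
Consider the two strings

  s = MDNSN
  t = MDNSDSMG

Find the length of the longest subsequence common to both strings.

Taking M at s[1]=t[1], D at s[2]=t[2], N at s[3]=t[3], S at s[4]=t[6] gives a common subsequence of length 4. Since dp[5][8] = 4, nothing longer is possible.

4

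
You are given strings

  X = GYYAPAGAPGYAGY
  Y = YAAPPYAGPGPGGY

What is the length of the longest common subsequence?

9

Pick Y at X[2]=Y[1]; then Y at X[3]=Y[6]; then A at X[4]=Y[7]; then P at X[5]=Y[9]; then G at X[7]=Y[10]; then P at X[9]=Y[11]; then G at X[10]=Y[12]; then G at X[13]=Y[13]; then Y at X[14]=Y[14]; all 9 characters appear in both, in order. The LCS DP gives dp[14][14] = 9, so this is optimal.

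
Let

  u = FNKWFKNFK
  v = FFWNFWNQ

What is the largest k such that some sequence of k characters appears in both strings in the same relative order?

Pick F [1,2] → N [2,4] → W [4,6] → N [7,7]; all 4 characters appear in both, in order. Since dp[9][8] = 4, nothing longer is possible.

4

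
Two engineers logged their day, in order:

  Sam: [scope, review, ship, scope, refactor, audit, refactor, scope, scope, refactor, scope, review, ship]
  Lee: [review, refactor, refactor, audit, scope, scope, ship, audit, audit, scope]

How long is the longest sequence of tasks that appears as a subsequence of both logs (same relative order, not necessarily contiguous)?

6

Match review at Sam[2]=Lee[1]; then refactor at Sam[5]=Lee[3]; then audit at Sam[6]=Lee[4]; then scope at Sam[8]=Lee[5]; then scope at Sam[9]=Lee[6]; then scope at Sam[11]=Lee[10] — 6 tasks in the same relative order in both. The LCS DP gives dp[13][10] = 6, so this is optimal.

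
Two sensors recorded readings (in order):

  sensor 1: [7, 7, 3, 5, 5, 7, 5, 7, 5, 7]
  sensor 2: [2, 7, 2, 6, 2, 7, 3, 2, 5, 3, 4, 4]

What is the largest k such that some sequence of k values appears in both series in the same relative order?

4

Let dp[i][j] be the LCS length of the first i values of sensor 1 and the first j values of sensor 2. dp[i][j] = dp[i-1][j-1]+1 when the i-th and j-th values match, else max(dp[i-1][j], dp[i][j-1]).
    ·  2  7  2  6  2  7  3  2  5  3  4  4
 ·  0  0  0  0  0  0  0  0  0  0  0  0  0
 7  0  0  1  1  1  1  1  1  1  1  1  1  1
 7  0  0  1  1  1  1  2  2  2  2  2  2  2
 3  0  0  1  1  1  1  2  3  3  3  3  3  3
 5  0  0  1  1  1  1  2  3  3  4  4  4  4
 5  0  0  1  1  1  1  2  3  3  4  4  4  4
 7  0  0  1  1  1  1  2  3  3  4  4  4  4
 5  0  0  1  1  1  1  2  3  3  4  4  4  4
 7  0  0  1  1  1  1  2  3  3  4  4  4  4
 5  0  0  1  1  1  1  2  3  3  4  4  4  4
 7  0  0  1  1  1  1  2  3  3  4  4  4  4
dp[10][12] = 4. One LCS (by backtracking along matches): 7, 7, 3, 5.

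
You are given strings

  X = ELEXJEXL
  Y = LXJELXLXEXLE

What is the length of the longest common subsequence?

6

Match E (X #1, Y #4); then L (X #2, Y #7); then X (X #4, Y #8); then E (X #6, Y #9); then X (X #7, Y #10); then L (X #8, Y #11) — 6 characters in the same relative order in both. The LCS DP gives dp[8][12] = 6, so this is optimal.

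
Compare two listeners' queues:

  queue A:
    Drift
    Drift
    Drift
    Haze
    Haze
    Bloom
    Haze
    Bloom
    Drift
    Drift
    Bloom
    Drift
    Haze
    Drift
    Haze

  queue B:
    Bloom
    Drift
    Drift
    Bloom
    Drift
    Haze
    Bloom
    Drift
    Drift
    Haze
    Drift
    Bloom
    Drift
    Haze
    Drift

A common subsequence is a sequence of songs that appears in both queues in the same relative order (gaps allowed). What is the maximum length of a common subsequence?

11

Match Drift [1,2], then Drift [2,3], then Drift [3,5], then Haze [5,6], then Bloom [6,7], then Haze [7,10], then Drift [10,11], then Bloom [11,12], then Drift [12,13], then Haze [13,14], then Drift [14,15] — 11 songs in the same relative order in both, and the DP table's final entry dp[15][15] is also 11, so no common subsequence is longer.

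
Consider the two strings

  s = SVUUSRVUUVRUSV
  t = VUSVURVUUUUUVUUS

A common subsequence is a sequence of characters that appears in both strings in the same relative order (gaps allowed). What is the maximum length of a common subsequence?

10

Match S [1,3]; then V [2,4]; then U [4,5]; then R [6,6]; then V [7,7]; then U [8,11]; then U [9,12]; then V [10,13]; then U [12,15]; then S [13,16] — 10 characters in the same relative order in both, and the DP table's final entry dp[14][16] is also 10, so no common subsequence is longer.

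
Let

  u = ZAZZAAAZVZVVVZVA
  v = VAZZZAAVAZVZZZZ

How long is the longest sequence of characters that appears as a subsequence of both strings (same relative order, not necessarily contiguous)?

10

Taking Z (u #1, v #3) → Z (u #3, v #4) → Z (u #4, v #5) → A (u #5, v #6) → A (u #6, v #7) → A (u #7, v #9) → Z (u #8, v #10) → V (u #9, v #11) → Z (u #10, v #14) → Z (u #14, v #15) gives a common subsequence of length 10. Since dp[16][15] = 10, nothing longer is possible.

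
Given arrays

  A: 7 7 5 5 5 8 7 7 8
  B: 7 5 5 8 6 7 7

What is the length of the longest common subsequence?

Taking 7 at A[2]=B[1], then 5 at A[4]=B[2], then 5 at A[5]=B[3], then 8 at A[6]=B[4], then 7 at A[7]=B[6], then 7 at A[8]=B[7] gives a common subsequence of length 6. dp[9][7] = 6 confirms this is the maximum.

6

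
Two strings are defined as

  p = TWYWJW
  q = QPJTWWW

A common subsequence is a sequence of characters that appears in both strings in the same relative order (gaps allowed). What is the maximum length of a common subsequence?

4

Pick T [1,4], then W [2,5], then W [4,6], then W [6,7]; all 4 characters appear in both, in order. Since dp[6][7] = 4, nothing longer is possible.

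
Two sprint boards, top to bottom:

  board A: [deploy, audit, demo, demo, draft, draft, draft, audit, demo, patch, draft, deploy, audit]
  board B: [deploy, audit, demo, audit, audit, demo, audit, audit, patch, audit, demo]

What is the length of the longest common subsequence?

7

Pick deploy at board A[1]=board B[1] → audit at board A[2]=board B[2] → demo at board A[3]=board B[3] → demo at board A[4]=board B[6] → audit at board A[8]=board B[8] → patch at board A[10]=board B[9] → audit at board A[13]=board B[10]; all 7 tasks appear in both, in order. The LCS DP gives dp[13][11] = 7, so this is optimal.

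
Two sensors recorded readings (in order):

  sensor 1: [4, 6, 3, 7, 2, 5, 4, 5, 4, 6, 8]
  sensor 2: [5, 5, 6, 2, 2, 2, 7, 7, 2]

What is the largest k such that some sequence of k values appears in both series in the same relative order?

3

Taking 6 at sensor 1[2]=sensor 2[3] → 7 at sensor 1[4]=sensor 2[8] → 2 at sensor 1[5]=sensor 2[9] gives a common subsequence of length 3. The LCS DP gives dp[11][9] = 3, so this is optimal.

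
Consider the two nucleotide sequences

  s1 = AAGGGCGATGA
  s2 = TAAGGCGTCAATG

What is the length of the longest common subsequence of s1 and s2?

9

Taking A [1,2]; then A [2,3]; then G [3,4]; then G [4,5]; then G [5,7]; then C [6,9]; then A [8,11]; then T [9,12]; then G [10,13] gives a common subsequence of length 9. dp[11][13] = 9 confirms this is the maximum.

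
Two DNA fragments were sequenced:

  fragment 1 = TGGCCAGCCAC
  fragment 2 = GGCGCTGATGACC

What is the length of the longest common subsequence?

8

Taking G at fragment 1[2]=fragment 2[1], G at fragment 1[3]=fragment 2[2], C at fragment 1[4]=fragment 2[3], C at fragment 1[5]=fragment 2[5], A at fragment 1[6]=fragment 2[8], G at fragment 1[7]=fragment 2[10], C at fragment 1[9]=fragment 2[12], C at fragment 1[11]=fragment 2[13] gives a common subsequence of length 8. dp[11][13] = 8 confirms this is the maximum.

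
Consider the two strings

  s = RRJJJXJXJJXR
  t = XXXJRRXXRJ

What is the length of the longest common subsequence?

5

Let dp[i][j] be the LCS length of the first i characters of s and the first j characters of t. dp[i][j] = dp[i-1][j-1]+1 when the i-th and j-th characters match, else max(dp[i-1][j], dp[i][j-1]).
    ·  X  X  X  J  R  R  X  X  R  J
 ·  0  0  0  0  0  0  0  0  0  0  0
 R  0  0  0  0  0  1  1  1  1  1  1
 R  0  0  0  0  0  1  2  2  2  2  2
 J  0  0  0  0  1  1  2  2  2  2  3
 J  0  0  0  0  1  1  2  2  2  2  3
 J  0  0  0  0  1  1  2  2  2  2  3
 X  0  1  1  1  1  1  2  3  3  3  3
 J  0  1  1  1  2  2  2  3  3  3  4
 X  0  1  2  2  2  2  2  3  4  4  4
 J  0  1  2  2  3  3  3  3  4  4  5
 J  0  1  2  2  3  3  3  3  4  4  5
 X  0  1  2  3  3  3  3  4  4  4  5
 R  0  1  2  3  3  4  4  4  4  5  5
dp[12][10] = 5. One LCS (by backtracking along matches): RRXXJ.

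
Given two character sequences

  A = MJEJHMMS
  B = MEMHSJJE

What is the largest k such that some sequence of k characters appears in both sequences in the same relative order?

Let dp[i][j] be the LCS length of the first i characters of A and the first j characters of B. dp[i][j] = dp[i-1][j-1]+1 when the i-th and j-th characters match, else max(dp[i-1][j], dp[i][j-1]).
    ·  M  E  M  H  S  J  J  E
 ·  0  0  0  0  0  0  0  0  0
 M  0  1  1  1  1  1  1  1  1
 J  0  1  1  1  1  1  2  2  2
 E  0  1  2  2  2  2  2  2  3
 J  0  1  2  2  2  2  3  3  3
 H  0  1  2  2  3  3  3  3  3
 M  0  1  2  3  3  3  3  3  3
 M  0  1  2  3  3  3  3  3  3
 S  0  1  2  3  3  4  4  4  4
dp[8][8] = 4. One LCS (by backtracking along matches): MEHS.

4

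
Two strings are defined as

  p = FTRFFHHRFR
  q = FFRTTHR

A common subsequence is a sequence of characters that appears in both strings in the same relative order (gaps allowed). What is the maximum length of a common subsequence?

4

Let dp[i][j] be the LCS length of the first i characters of p and the first j characters of q. dp[i][j] = dp[i-1][j-1]+1 when the i-th and j-th characters match, else max(dp[i-1][j], dp[i][j-1]).
    ·  F  F  R  T  T  H  R
 ·  0  0  0  0  0  0  0  0
 F  0  1  1  1  1  1  1  1
 T  0  1  1  1  2  2  2  2
 R  0  1  1  2  2  2  2  3
 F  0  1  2  2  2  2  2  3
 F  0  1  2  2  2  2  2  3
 H  0  1  2  2  2  2  3  3
 H  0  1  2  2  2  2  3  3
 R  0  1  2  3  3  3  3  4
 F  0  1  2  3  3  3  3  4
 R  0  1  2  3  3  3  3  4
dp[10][7] = 4. One LCS (by backtracking along matches): FTHR.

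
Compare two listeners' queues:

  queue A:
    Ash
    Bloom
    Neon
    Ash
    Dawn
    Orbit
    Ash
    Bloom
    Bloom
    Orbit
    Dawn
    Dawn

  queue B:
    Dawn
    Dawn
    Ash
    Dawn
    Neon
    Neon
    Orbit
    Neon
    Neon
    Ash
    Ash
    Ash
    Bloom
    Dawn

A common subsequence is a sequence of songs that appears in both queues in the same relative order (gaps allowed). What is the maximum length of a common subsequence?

6

One common subsequence of length 6: Ash [1,3], then Neon [3,9], then Ash [4,11], then Ash [7,12], then Bloom [9,13], then Dawn [12,14]. dp[12][14] = 6 confirms this is the maximum.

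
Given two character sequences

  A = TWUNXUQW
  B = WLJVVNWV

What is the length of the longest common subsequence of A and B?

Let dp[i][j] be the LCS length of the first i characters of A and the first j characters of B. dp[i][j] = dp[i-1][j-1]+1 when the i-th and j-th characters match, else max(dp[i-1][j], dp[i][j-1]).
    ·  W  L  J  V  V  N  W  V
 ·  0  0  0  0  0  0  0  0  0
 T  0  0  0  0  0  0  0  0  0
 W  0  1  1  1  1  1  1  1  1
 U  0  1  1  1  1  1  1  1  1
 N  0  1  1  1  1  1  2  2  2
 X  0  1  1  1  1  1  2  2  2
 U  0  1  1  1  1  1  2  2  2
 Q  0  1  1  1  1  1  2  2  2
 W  0  1  1  1  1  1  2  3  3
dp[8][8] = 3. One LCS (by backtracking along matches): WNW.

3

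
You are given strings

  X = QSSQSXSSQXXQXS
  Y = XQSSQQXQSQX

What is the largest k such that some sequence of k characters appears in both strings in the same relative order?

8

One common subsequence of length 8: Q at X[1]=Y[2] → S at X[2]=Y[3] → S at X[3]=Y[4] → Q at X[4]=Y[6] → X at X[6]=Y[7] → S at X[8]=Y[9] → Q at X[12]=Y[10] → X at X[13]=Y[11]. dp[14][11] = 8 confirms this is the maximum.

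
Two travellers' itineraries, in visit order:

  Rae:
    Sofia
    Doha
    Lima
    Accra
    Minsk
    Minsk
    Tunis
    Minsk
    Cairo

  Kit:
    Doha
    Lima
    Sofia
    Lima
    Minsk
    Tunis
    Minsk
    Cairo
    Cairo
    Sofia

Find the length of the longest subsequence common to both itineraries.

6

Match Sofia (Rae #1, Kit #3) → Lima (Rae #3, Kit #4) → Minsk (Rae #6, Kit #5) → Tunis (Rae #7, Kit #6) → Minsk (Rae #8, Kit #7) → Cairo (Rae #9, Kit #9) — 6 stops in the same relative order in both, and the DP table's final entry dp[9][10] is also 6, so no common subsequence is longer.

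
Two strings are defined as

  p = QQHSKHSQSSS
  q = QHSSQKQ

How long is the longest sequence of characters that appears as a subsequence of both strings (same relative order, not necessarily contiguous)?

Match Q (p #2, q #1), then H (p #3, q #2), then S (p #4, q #4), then K (p #5, q #6), then Q (p #8, q #7) — 5 characters in the same relative order in both, and the DP table's final entry dp[11][7] is also 5, so no common subsequence is longer.

5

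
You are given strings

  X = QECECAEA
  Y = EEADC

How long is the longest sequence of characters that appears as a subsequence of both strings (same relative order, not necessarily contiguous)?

3

One common subsequence of length 3: E (X #2, Y #1), then E (X #4, Y #2), then C (X #5, Y #5). dp[8][5] = 3 confirms this is the maximum.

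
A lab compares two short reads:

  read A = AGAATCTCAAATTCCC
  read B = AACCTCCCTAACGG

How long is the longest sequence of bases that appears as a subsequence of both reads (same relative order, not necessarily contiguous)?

8

Taking A at read A[1]=read B[1], A at read A[3]=read B[2], T at read A[5]=read B[5], C at read A[6]=read B[8], T at read A[7]=read B[9], A at read A[10]=read B[10], A at read A[11]=read B[11], C at read A[14]=read B[12] gives a common subsequence of length 8. Since dp[16][14] = 8, nothing longer is possible.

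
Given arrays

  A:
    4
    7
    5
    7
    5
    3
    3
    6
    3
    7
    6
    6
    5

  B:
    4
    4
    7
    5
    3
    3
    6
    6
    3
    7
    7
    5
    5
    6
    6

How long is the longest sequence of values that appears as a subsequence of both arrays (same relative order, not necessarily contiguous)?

Pick 4 [1,2] → 7 [4,3] → 5 [5,4] → 3 [6,5] → 3 [7,6] → 6 [8,8] → 3 [9,9] → 7 [10,11] → 6 [11,14] → 6 [12,15]; all 10 values appear in both, in order. The LCS DP gives dp[13][15] = 10, so this is optimal.

10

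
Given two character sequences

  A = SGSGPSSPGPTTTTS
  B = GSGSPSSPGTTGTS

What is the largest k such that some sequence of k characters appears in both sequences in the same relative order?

Match S (A #1, B #2); then G (A #2, B #3); then S (A #3, B #4); then P (A #5, B #5); then S (A #6, B #6); then S (A #7, B #7); then P (A #8, B #8); then G (A #9, B #9); then T (A #11, B #10); then T (A #12, B #11); then T (A #14, B #13); then S (A #15, B #14) — 12 characters in the same relative order in both. Since dp[15][14] = 12, nothing longer is possible.

12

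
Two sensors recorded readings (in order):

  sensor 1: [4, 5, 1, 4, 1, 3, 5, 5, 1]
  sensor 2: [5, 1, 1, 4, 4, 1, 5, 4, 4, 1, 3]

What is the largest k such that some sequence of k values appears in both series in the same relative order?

6

Taking 5 (sensor 1 #2, sensor 2 #1) → 1 (sensor 1 #3, sensor 2 #3) → 4 (sensor 1 #4, sensor 2 #5) → 1 (sensor 1 #5, sensor 2 #6) → 5 (sensor 1 #7, sensor 2 #7) → 1 (sensor 1 #9, sensor 2 #10) gives a common subsequence of length 6. dp[9][11] = 6 confirms this is the maximum.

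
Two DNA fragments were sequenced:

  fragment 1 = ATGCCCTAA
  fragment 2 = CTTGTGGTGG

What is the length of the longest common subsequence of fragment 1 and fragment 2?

Let dp[i][j] be the LCS length of the first i bases of fragment 1 and the first j bases of fragment 2. dp[i][j] = dp[i-1][j-1]+1 when the i-th and j-th bases match, else max(dp[i-1][j], dp[i][j-1]).
    ·  C  T  T  G  T  G  G  T  G  G
 ·  0  0  0  0  0  0  0  0  0  0  0
 A  0  0  0  0  0  0  0  0  0  0  0
 T  0  0  1  1  1  1  1  1  1  1  1
 G  0  0  1  1  2  2  2  2  2  2  2
 C  0  1  1  1  2  2  2  2  2  2  2
 C  0  1  1  1  2  2  2  2  2  2  2
 C  0  1  1  1  2  2  2  2  2  2  2
 T  0  1  2  2  2  3  3  3  3  3  3
 A  0  1  2  2  2  3  3  3  3  3  3
 A  0  1  2  2  2  3  3  3  3  3  3
dp[9][10] = 3. One LCS (by backtracking along matches): TGT.

3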